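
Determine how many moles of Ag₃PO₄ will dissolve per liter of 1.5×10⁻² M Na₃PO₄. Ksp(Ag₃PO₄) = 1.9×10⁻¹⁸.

1.7×10⁻⁶ M

Ag₃PO₄(s) ⇌ 3 Ag⁺(aq) + PO₄³⁻(aq)
With PO₄³⁻ already at 1.5×10⁻² M and s small, take [PO₄³⁻] ≈ 1.5×10⁻² M and [Ag⁺] = 3s.
Ksp = [Ag⁺]^3[PO₄³⁻] = (3s)^3(1.5×10⁻²)
(3s)^3 = 1.9×10⁻¹⁸ / (1.5×10⁻²) = 1.3×10⁻¹⁶
s = 1.7×10⁻⁶ M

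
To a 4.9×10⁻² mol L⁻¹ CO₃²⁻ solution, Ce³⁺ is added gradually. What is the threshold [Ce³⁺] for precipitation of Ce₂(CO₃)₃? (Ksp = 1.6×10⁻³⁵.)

Precipitation begins when Q = Ksp.
Ce₂(CO₃)₃(s) ⇌ 2 Ce³⁺(aq) + 3 CO₃²⁻(aq)
Ksp = [Ce³⁺]^2[CO₃²⁻]^3 = [Ce³⁺]^2(4.9×10⁻²)^3
[Ce³⁺]^2 = 1.6×10⁻³⁵ / (4.9×10⁻²)^3 = 1.4×10⁻³¹
[Ce³⁺] = 3.7×10⁻¹⁶ mol L⁻¹

3.7×10⁻¹⁶ M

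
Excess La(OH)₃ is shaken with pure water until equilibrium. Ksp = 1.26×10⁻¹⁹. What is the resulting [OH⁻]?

La(OH)₃(s) ⇌ La³⁺(aq) + 3 OH⁻(aq)
Call the molar solubility s, so that [La³⁺] = s and [OH⁻] = 3s.
Ksp = [La³⁺][OH⁻]^3 = s · (3s)^3 = 27s^4 = 1.26×10⁻¹⁹
s = 8.27×10⁻⁶ M
[OH⁻] = 3s = 2.48×10⁻⁵ M

2.48×10⁻⁵ M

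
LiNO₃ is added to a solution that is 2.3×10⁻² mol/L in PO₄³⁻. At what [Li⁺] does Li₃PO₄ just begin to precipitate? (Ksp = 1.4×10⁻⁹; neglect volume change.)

Precipitation begins when Q = Ksp.
Li₃PO₄(s) ⇌ 3 Li⁺(aq) + PO₄³⁻(aq)
Ksp = [Li⁺]^3[PO₄³⁻] = [Li⁺]^3(2.3×10⁻²)
[Li⁺]^3 = 1.4×10⁻⁹ / (2.3×10⁻²) = 6.1×10⁻⁸
[Li⁺] = 3.9×10⁻³ mol/L

3.9×10⁻³ M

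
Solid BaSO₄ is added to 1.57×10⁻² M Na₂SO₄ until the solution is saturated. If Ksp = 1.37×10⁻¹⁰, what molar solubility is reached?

BaSO₄(s) ⇌ Ba²⁺(aq) + SO₄²⁻(aq)
Let s be the solubility of BaSO₄ here. The common ion gives [SO₄²⁻] ≈ 1.57×10⁻² M, and [Ba²⁺] = s.
Ksp = [Ba²⁺][SO₄²⁻] = s(1.57×10⁻²)
s = 1.37×10⁻¹⁰ / (1.57×10⁻²) = 8.73×10⁻⁹
s = 8.73×10⁻⁹ M

8.73×10⁻⁹ M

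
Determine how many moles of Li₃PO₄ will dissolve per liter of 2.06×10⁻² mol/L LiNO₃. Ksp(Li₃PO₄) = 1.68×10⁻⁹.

Li₃PO₄(s) ⇌ 3 Li⁺(aq) + PO₄³⁻(aq)
With Li⁺ already at 2.06×10⁻² mol/L and s small, take [Li⁺] ≈ 2.06×10⁻² mol/L and [PO₄³⁻] = s.
Ksp = [Li⁺]^3[PO₄³⁻] = (2.06×10⁻²)^3s
s = 1.68×10⁻⁹ / (2.06×10⁻²)^3 = 1.92×10⁻⁴
s = 1.92×10⁻⁴ mol/L

1.92×10⁻⁴ M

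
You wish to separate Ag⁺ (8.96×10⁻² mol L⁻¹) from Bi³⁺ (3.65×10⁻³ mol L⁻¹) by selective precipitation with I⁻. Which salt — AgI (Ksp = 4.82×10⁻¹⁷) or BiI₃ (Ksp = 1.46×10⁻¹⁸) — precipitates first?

A salt starts to precipitate once the ion product Q reaches its Ksp.
For AgI: [I⁻] = (Ksp/[Ag⁺]) = 5.38×10⁻¹⁶ mol L⁻¹
For BiI₃: [I⁻] = (Ksp/[Bi³⁺])^(1/3) = 7.37×10⁻⁶ mol L⁻¹
The smaller threshold [I⁻] is reached first, so AgI precipitates first.

AgI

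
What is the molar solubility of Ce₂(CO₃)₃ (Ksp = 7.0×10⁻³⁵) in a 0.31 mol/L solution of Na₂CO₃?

Ce₂(CO₃)₃(s) ⇌ 2 Ce³⁺(aq) + 3 CO₃²⁻(aq)
Let s be the solubility of Ce₂(CO₃)₃ here. The common ion gives [CO₃²⁻] ≈ 0.31 mol/L, and [Ce³⁺] = 2s.
Ksp = [Ce³⁺]^2[CO₃²⁻]^3 = (2s)^2(0.31)^3
(2s)^2 = 7.0×10⁻³⁵ / (0.31)^3 = 2.3×10⁻³³
s = 2.4×10⁻¹⁷ mol/L

2.4×10⁻¹⁷ M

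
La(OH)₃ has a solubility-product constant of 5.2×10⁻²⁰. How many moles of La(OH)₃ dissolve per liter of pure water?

6.6×10⁻⁶ M

La(OH)₃(s) ⇌ La³⁺(aq) + 3 OH⁻(aq)
With molar solubility s: [La³⁺] = s, [OH⁻] = 3s.
Ksp = [La³⁺][OH⁻]^3 = s · (3s)^3 = 27s^4
27s^4 = 5.2×10⁻²⁰  ⇒  s^4 = 1.9×10⁻²¹
Taking the 4th root, s = 6.6×10⁻⁶ mol L⁻¹.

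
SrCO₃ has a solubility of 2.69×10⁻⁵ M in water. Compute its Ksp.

SrCO₃(s) ⇌ Sr²⁺(aq) + CO₃²⁻(aq)
Call the molar solubility s, so that [Sr²⁺] = s and [CO₃²⁻] = s.
Ksp = [Sr²⁺][CO₃²⁻] = s · s = s^2
Ksp = (2.69×10⁻⁵)^2 = 7.24×10⁻¹⁰

Ksp = 7.24×10⁻¹⁰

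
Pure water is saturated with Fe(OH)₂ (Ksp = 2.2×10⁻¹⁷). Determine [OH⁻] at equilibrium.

Fe(OH)₂(s) ⇌ Fe²⁺(aq) + 2 OH⁻(aq)
If s mol/L of Fe(OH)₂ dissolves, [Fe²⁺] = s and [OH⁻] = 2s.
Ksp = [Fe²⁺][OH⁻]^2 = s · (2s)^2 = 4s^3 = 2.2×10⁻¹⁷
s = 1.8×10⁻⁶ M
[OH⁻] = 2s = 3.5×10⁻⁶ M

3.5×10⁻⁶ M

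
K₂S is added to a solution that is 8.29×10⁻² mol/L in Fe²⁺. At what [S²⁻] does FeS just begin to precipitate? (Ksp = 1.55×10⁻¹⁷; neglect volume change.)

1.87×10⁻¹⁶ M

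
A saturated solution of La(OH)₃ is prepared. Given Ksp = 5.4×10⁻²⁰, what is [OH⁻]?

2.0×10⁻⁵ M

La(OH)₃(s) ⇌ La³⁺(aq) + 3 OH⁻(aq)
Call the molar solubility s, so that [La³⁺] = s and [OH⁻] = 3s.
Ksp = [La³⁺][OH⁻]^3 = s · (3s)^3 = 27s^4 = 5.4×10⁻²⁰
s = 6.7×10⁻⁶ M
[OH⁻] = 3s = 2.0×10⁻⁵ M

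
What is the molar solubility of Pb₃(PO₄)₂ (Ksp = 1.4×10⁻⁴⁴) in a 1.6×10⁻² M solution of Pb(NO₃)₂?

2.9×10⁻²⁰ M

Pb₃(PO₄)₂(s) ⇌ 3 Pb²⁺(aq) + 2 PO₄³⁻(aq)
Let s be the solubility of Pb₃(PO₄)₂ here. The common ion gives [Pb²⁺] ≈ 1.6×10⁻² M, and [PO₄³⁻] = 2s.
Ksp = [Pb²⁺]^3[PO₄³⁻]^2 = (1.6×10⁻²)^3(2s)^2
(2s)^2 = 1.4×10⁻⁴⁴ / (1.6×10⁻²)^3 = 3.4×10⁻³⁹
s = 2.9×10⁻²⁰ M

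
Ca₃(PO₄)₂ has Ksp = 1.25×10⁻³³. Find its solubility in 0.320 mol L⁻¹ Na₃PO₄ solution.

Ca₃(PO₄)₂(s) ⇌ 3 Ca²⁺(aq) + 2 PO₄³⁻(aq)
The solution already contains PO₄³⁻ at 0.320 mol L⁻¹. Let s be the molar solubility of Ca₃(PO₄)₂.
[PO₄³⁻] ≈ 0.320 mol L⁻¹ (common ion dominates); [Ca²⁺] = 3s.
Ksp = [Ca²⁺]^3[PO₄³⁻]^2 = (3s)^3(0.320)^2
(3s)^3 = 1.25×10⁻³³ / (0.320)^2 = 1.22×10⁻³²
s = 7.68×10⁻¹² mol L⁻¹

7.68×10⁻¹² M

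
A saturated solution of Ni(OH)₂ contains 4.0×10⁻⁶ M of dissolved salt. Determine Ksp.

Ni(OH)₂(s) ⇌ Ni²⁺(aq) + 2 OH⁻(aq)
Call the molar solubility s, so that [Ni²⁺] = s and [OH⁻] = 2s.
Ksp = [Ni²⁺][OH⁻]^2 = s · (2s)^2 = 4s^3
Ksp = 4 × (4.0×10⁻⁶)^3 = 2.6×10⁻¹⁶

Ksp = 2.6×10⁻¹⁶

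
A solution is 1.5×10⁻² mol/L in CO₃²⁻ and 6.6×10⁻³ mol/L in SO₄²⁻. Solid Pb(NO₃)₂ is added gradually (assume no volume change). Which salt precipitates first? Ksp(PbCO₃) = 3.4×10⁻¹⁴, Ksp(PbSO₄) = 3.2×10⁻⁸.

Precipitation begins when Q = Ksp.
For PbCO₃: [Pb²⁺] = (Ksp/[CO₃²⁻]) = 2.3×10⁻¹² mol/L
For PbSO₄: [Pb²⁺] = (Ksp/[SO₄²⁻]) = 4.8×10⁻⁶ mol/L
Since PbCO₃ needs less Pb²⁺ to reach saturation, it precipitates first.

PbCO₃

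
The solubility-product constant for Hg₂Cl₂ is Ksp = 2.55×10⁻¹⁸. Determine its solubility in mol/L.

Hg₂Cl₂(s) ⇌ Hg₂²⁺(aq) + 2 Cl⁻(aq)
Let s be the molar solubility. Then [Hg₂²⁺] = s and [Cl⁻] = 2s.
Ksp = [Hg₂²⁺][Cl⁻]^2 = s · (2s)^2 = 4s^3
4s^3 = 2.55×10⁻¹⁸  ⇒  s^3 = 6.38×10⁻¹⁹
Taking the 3rd root, s = 8.61×10⁻⁷ M.

8.61×10⁻⁷ M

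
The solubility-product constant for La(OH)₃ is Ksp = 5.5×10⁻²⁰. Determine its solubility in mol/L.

6.7×10⁻⁶ M

La(OH)₃(s) ⇌ La³⁺(aq) + 3 OH⁻(aq)
Call the molar solubility s, so that [La³⁺] = s and [OH⁻] = 3s.
Ksp = [La³⁺][OH⁻]^3 = s · (3s)^3 = 27s^4
27s^4 = 5.5×10⁻²⁰  ⇒  s^4 = 2.0×10⁻²¹
Taking the 4th root, s = 6.7×10⁻⁶ mol/L.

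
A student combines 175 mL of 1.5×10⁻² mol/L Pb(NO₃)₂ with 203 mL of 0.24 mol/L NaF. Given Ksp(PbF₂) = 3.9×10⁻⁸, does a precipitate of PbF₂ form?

Yes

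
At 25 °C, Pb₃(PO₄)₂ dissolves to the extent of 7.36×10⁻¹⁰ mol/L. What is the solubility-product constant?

Ksp = 2.33×10⁻⁴⁴

Pb₃(PO₄)₂(s) ⇌ 3 Pb²⁺(aq) + 2 PO₄³⁻(aq)
If s mol/L of Pb₃(PO₄)₂ dissolves, [Pb²⁺] = 3s and [PO₄³⁻] = 2s.
Ksp = [Pb²⁺]^3[PO₄³⁻]^2 = (3s)^3 · (2s)^2 = 108s^5
Ksp = 108 × (7.36×10⁻¹⁰)^5 = 2.33×10⁻⁴⁴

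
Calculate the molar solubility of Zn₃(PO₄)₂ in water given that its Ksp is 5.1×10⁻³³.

Zn₃(PO₄)₂(s) ⇌ 3 Zn²⁺(aq) + 2 PO₄³⁻(aq)
If s mol/L of Zn₃(PO₄)₂ dissolves, [Zn²⁺] = 3s and [PO₄³⁻] = 2s.
Ksp = [Zn²⁺]^3[PO₄³⁻]^2 = (3s)^3 · (2s)^2 = 108s^5
108s^5 = 5.1×10⁻³³  ⇒  s^5 = 4.7×10⁻³⁵
Taking the 5th root, s = 1.4×10⁻⁷ mol L⁻¹.

1.4×10⁻⁷ M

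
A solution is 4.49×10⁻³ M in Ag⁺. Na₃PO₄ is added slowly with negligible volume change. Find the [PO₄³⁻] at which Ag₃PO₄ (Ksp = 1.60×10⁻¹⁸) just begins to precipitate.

1.77×10⁻¹¹ M

Precipitation of each salt begins when its ion product equals Ksp.
Ag₃PO₄(s) ⇌ 3 Ag⁺(aq) + PO₄³⁻(aq)
Ksp = [Ag⁺]^3[PO₄³⁻] = [PO₄³⁻](4.49×10⁻³)^3
[PO₄³⁻] = 1.60×10⁻¹⁸ / (4.49×10⁻³)^3 = 1.77×10⁻¹¹
[PO₄³⁻] = 1.77×10⁻¹¹ M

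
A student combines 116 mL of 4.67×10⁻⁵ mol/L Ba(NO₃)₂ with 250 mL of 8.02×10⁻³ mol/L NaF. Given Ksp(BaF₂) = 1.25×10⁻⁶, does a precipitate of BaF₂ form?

Total volume after mixing = 116 + 250 = 366 mL.
[Ba²⁺] = (4.67×10⁻⁵)(116)/366 = 1.48×10⁻⁵ mol/L
[F⁻] = (8.02×10⁻³)(250)/366 = 5.48×10⁻³ mol/L
Q = [Ba²⁺][F⁻]^2 = 4.44×10⁻¹⁰
Since Q (4.44×10⁻¹⁰) is less than Ksp (1.25×10⁻⁶), no BaF₂ precipitates.

No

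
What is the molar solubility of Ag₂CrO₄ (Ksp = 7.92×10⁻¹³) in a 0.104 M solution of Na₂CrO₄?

Ag₂CrO₄(s) ⇌ 2 Ag⁺(aq) + CrO₄²⁻(aq)
CrO₄²⁻ is already present at 0.104 M. If s mol/L of Ag₂CrO₄ dissolves, [Ag⁺] = 2s while [CrO₄²⁻] ≈ 0.104 M.
Ksp = [Ag⁺]^2[CrO₄²⁻] = (2s)^2(0.104)
(2s)^2 = 7.92×10⁻¹³ / (0.104) = 7.62×10⁻¹²
s = 1.38×10⁻⁶ M

1.38×10⁻⁶ M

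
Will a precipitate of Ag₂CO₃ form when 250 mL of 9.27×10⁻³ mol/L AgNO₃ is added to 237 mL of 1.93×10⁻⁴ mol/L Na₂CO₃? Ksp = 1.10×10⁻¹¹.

Yes

Total volume after mixing = 250 + 237 = 487 mL.
[Ag⁺] = (9.27×10⁻³)(250)/487 = 4.76×10⁻³ mol/L
[CO₃²⁻] = (1.93×10⁻⁴)(237)/487 = 9.39×10⁻⁵ mol/L
Q = [Ag⁺]^2[CO₃²⁻] = 2.13×10⁻⁹
Since Q (2.13×10⁻⁹) exceeds Ksp (1.10×10⁻¹¹), Ag₂CO₃ will precipitate.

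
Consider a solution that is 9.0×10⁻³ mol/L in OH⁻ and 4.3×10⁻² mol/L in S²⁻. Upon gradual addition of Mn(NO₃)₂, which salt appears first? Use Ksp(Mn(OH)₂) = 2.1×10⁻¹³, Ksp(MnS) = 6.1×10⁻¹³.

Precipitation begins when Q = Ksp.
For Mn(OH)₂: [Mn²⁺] = (Ksp/[OH⁻]^2) = 2.6×10⁻⁹ mol/L
For MnS: [Mn²⁺] = (Ksp/[S²⁻]) = 1.4×10⁻¹¹ mol/L
The smaller threshold [Mn²⁺] is reached first, so MnS precipitates first.

MnS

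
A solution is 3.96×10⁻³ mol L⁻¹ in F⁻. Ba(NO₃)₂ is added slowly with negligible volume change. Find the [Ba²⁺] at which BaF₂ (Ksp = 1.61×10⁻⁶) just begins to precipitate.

0.103 M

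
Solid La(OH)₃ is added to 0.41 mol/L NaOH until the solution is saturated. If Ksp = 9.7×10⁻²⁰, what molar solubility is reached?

1.4×10⁻¹⁸ M

La(OH)₃(s) ⇌ La³⁺(aq) + 3 OH⁻(aq)
With OH⁻ already at 0.41 mol/L and s small, take [OH⁻] ≈ 0.41 mol/L and [La³⁺] = s.
Ksp = [La³⁺][OH⁻]^3 = s(0.41)^3
s = 9.7×10⁻²⁰ / (0.41)^3 = 1.4×10⁻¹⁸
s = 1.4×10⁻¹⁸ mol/L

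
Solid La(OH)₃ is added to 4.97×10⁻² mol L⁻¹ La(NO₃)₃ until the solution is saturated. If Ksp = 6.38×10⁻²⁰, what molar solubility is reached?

3.62×10⁻⁷ M

La(OH)₃(s) ⇌ La³⁺(aq) + 3 OH⁻(aq)
La³⁺ is already present at 4.97×10⁻² mol L⁻¹. If s mol/L of La(OH)₃ dissolves, [OH⁻] = 3s while [La³⁺] ≈ 4.97×10⁻² mol L⁻¹.
Ksp = [La³⁺][OH⁻]^3 = (4.97×10⁻²)(3s)^3
(3s)^3 = 6.38×10⁻²⁰ / (4.97×10⁻²) = 1.28×10⁻¹⁸
s = 3.62×10⁻⁷ mol L⁻¹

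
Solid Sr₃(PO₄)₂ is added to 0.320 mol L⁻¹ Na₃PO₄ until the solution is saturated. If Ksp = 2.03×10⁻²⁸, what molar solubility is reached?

4.19×10⁻¹⁰ M

Sr₃(PO₄)₂(s) ⇌ 3 Sr²⁺(aq) + 2 PO₄³⁻(aq)
PO₄³⁻ is already present at 0.320 mol L⁻¹. If s mol/L of Sr₃(PO₄)₂ dissolves, [Sr²⁺] = 3s while [PO₄³⁻] ≈ 0.320 mol L⁻¹.
Ksp = [Sr²⁺]^3[PO₄³⁻]^2 = (3s)^3(0.320)^2
(3s)^3 = 2.03×10⁻²⁸ / (0.320)^2 = 1.98×10⁻²⁷
s = 4.19×10⁻¹⁰ mol L⁻¹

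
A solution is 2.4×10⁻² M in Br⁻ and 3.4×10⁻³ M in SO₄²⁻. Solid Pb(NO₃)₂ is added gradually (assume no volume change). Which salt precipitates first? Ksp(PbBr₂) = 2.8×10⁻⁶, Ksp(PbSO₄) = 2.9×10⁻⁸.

A salt starts to precipitate once the ion product Q reaches its Ksp.
For PbBr₂: [Pb²⁺] = (Ksp/[Br⁻]^2) = 4.9×10⁻³ M
For PbSO₄: [Pb²⁺] = (Ksp/[SO₄²⁻]) = 8.5×10⁻⁶ M
The smaller threshold [Pb²⁺] is reached first, so PbSO₄ precipitates first.

PbSO₄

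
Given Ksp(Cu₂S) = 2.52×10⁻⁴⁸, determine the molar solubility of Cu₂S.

8.57×10⁻¹⁷ M

Cu₂S(s) ⇌ 2 Cu⁺(aq) + S²⁻(aq)
Let s be the molar solubility. Then [Cu⁺] = 2s and [S²⁻] = s.
Ksp = [Cu⁺]^2[S²⁻] = (2s)^2 · s = 4s^3
4s^3 = 2.52×10⁻⁴⁸  ⇒  s^3 = 6.30×10⁻⁴⁹
s = (6.30×10⁻⁴⁹)^(1/3) = 8.57×10⁻¹⁷ M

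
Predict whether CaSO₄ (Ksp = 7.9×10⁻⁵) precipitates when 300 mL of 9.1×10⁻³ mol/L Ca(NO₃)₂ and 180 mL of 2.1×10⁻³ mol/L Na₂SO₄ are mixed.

No

After mixing, V = 300 mL + 180 mL = 480 mL.
[Ca²⁺] = (9.1×10⁻³)(300)/480 = 5.7×10⁻³ mol/L
[SO₄²⁻] = (2.1×10⁻³)(180)/480 = 7.9×10⁻⁴ mol/L
Q = [Ca²⁺][SO₄²⁻] = 4.5×10⁻⁶
Q < Ksp (4.5×10⁻⁶ vs 7.9×10⁻⁵); the solution remains unsaturated and no precipitate forms.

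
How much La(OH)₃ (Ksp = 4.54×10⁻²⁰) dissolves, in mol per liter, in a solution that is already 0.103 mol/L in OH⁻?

La(OH)₃(s) ⇌ La³⁺(aq) + 3 OH⁻(aq)
OH⁻ is already present at 0.103 mol/L. If s mol/L of La(OH)₃ dissolves, [La³⁺] = s while [OH⁻] ≈ 0.103 mol/L.
Ksp = [La³⁺][OH⁻]^3 = s(0.103)^3
s = 4.54×10⁻²⁰ / (0.103)^3 = 4.15×10⁻¹⁷
s = 4.15×10⁻¹⁷ mol/L

4.15×10⁻¹⁷ M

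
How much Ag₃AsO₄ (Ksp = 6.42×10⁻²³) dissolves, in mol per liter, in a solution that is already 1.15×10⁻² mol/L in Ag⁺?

4.22×10⁻¹⁷ M

Ag₃AsO₄(s) ⇌ 3 Ag⁺(aq) + AsO₄³⁻(aq)
Ag⁺ is already present at 1.15×10⁻² mol/L. If s mol/L of Ag₃AsO₄ dissolves, [AsO₄³⁻] = s while [Ag⁺] ≈ 1.15×10⁻² mol/L.
Ksp = [Ag⁺]^3[AsO₄³⁻] = (1.15×10⁻²)^3s
s = 6.42×10⁻²³ / (1.15×10⁻²)^3 = 4.22×10⁻¹⁷
s = 4.22×10⁻¹⁷ mol/L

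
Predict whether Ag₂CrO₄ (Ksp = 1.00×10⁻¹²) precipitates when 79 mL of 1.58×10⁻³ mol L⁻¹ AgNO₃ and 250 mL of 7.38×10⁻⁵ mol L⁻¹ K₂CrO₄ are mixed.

The combined volume is 329 mL.
[Ag⁺] = (1.58×10⁻³)(79)/329 = 3.79×10⁻⁴ mol L⁻¹
[CrO₄²⁻] = (7.38×10⁻⁵)(250)/329 = 5.61×10⁻⁵ mol L⁻¹
Q = [Ag⁺]^2[CrO₄²⁻] = 8.07×10⁻¹²
Since Q (8.07×10⁻¹²) exceeds Ksp (1.00×10⁻¹²), Ag₂CrO₄ will precipitate.

Yes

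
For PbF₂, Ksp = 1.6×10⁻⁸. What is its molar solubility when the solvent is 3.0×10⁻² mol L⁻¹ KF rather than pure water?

1.8×10⁻⁵ M

PbF₂(s) ⇌ Pb²⁺(aq) + 2 F⁻(aq)
With F⁻ already at 3.0×10⁻² mol L⁻¹ and s small, take [F⁻] ≈ 3.0×10⁻² mol L⁻¹ and [Pb²⁺] = s.
Ksp = [Pb²⁺][F⁻]^2 = s(3.0×10⁻²)^2
s = 1.6×10⁻⁸ / (3.0×10⁻²)^2 = 1.8×10⁻⁵
s = 1.8×10⁻⁵ mol L⁻¹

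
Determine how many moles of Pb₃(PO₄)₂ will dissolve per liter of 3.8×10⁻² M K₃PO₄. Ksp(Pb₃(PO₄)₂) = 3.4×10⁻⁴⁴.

9.6×10⁻¹⁵ M

Pb₃(PO₄)₂(s) ⇌ 3 Pb²⁺(aq) + 2 PO₄³⁻(aq)
With PO₄³⁻ already at 3.8×10⁻² M and s small, take [PO₄³⁻] ≈ 3.8×10⁻² M and [Pb²⁺] = 3s.
Ksp = [Pb²⁺]^3[PO₄³⁻]^2 = (3s)^3(3.8×10⁻²)^2
(3s)^3 = 3.4×10⁻⁴⁴ / (3.8×10⁻²)^2 = 2.4×10⁻⁴¹
s = 9.6×10⁻¹⁵ M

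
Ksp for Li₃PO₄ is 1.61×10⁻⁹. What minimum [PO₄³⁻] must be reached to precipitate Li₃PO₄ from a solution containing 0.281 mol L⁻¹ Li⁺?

Precipitation of each salt begins when its ion product equals Ksp.
Li₃PO₄(s) ⇌ 3 Li⁺(aq) + PO₄³⁻(aq)
Ksp = [Li⁺]^3[PO₄³⁻] = [PO₄³⁻](0.281)^3
[PO₄³⁻] = 1.61×10⁻⁹ / (0.281)^3 = 7.26×10⁻⁸
[PO₄³⁻] = 7.26×10⁻⁸ mol L⁻¹

7.26×10⁻⁸ M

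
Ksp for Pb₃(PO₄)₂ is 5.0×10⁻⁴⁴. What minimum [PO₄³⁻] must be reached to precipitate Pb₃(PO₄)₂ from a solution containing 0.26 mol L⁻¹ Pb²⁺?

A salt starts to precipitate once the ion product Q reaches its Ksp.
Pb₃(PO₄)₂(s) ⇌ 3 Pb²⁺(aq) + 2 PO₄³⁻(aq)
Ksp = [Pb²⁺]^3[PO₄³⁻]^2 = [PO₄³⁻]^2(0.26)^3
[PO₄³⁻]^2 = 5.0×10⁻⁴⁴ / (0.26)^3 = 2.8×10⁻⁴²
[PO₄³⁻] = 1.7×10⁻²¹ mol L⁻¹

1.7×10⁻²¹ M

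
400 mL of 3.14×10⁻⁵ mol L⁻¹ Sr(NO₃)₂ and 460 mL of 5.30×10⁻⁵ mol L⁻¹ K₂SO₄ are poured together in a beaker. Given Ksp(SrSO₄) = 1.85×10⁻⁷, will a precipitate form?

The combined volume is 860 mL.
[Sr²⁺] = (3.14×10⁻⁵)(400)/860 = 1.46×10⁻⁵ mol L⁻¹
[SO₄²⁻] = (5.30×10⁻⁵)(460)/860 = 2.83×10⁻⁵ mol L⁻¹
Q = [Sr²⁺][SO₄²⁻] = 4.14×10⁻¹⁰
Q = 4.14×10⁻¹⁰ < Ksp = 1.85×10⁻⁷, so the solution is unsaturated and no precipitate forms.

No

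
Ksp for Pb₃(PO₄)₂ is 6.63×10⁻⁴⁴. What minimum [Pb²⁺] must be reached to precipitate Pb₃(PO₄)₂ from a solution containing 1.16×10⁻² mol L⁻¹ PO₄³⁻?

7.90×10⁻¹⁴ M

The threshold for precipitation is Q = Ksp.
Pb₃(PO₄)₂(s) ⇌ 3 Pb²⁺(aq) + 2 PO₄³⁻(aq)
Ksp = [Pb²⁺]^3[PO₄³⁻]^2 = [Pb²⁺]^3(1.16×10⁻²)^2
[Pb²⁺]^3 = 6.63×10⁻⁴⁴ / (1.16×10⁻²)^2 = 4.93×10⁻⁴⁰
[Pb²⁺] = 7.90×10⁻¹⁴ mol L⁻¹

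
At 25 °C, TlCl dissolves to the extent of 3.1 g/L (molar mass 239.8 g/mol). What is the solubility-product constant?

Ksp = 1.7×10⁻⁴

Molar solubility s = (3.1 g/L) / (239.8 g/mol) = 1.293×10⁻² mol/L
TlCl(s) ⇌ Tl⁺(aq) + Cl⁻(aq)
With molar solubility s: [Tl⁺] = s, [Cl⁻] = s.
Ksp = [Tl⁺][Cl⁻] = s · s = s^2
Ksp = (1.293×10⁻²)^2 = 1.7×10⁻⁴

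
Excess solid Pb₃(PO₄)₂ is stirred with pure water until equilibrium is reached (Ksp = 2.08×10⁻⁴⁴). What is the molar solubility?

7.19×10⁻¹⁰ M

Pb₃(PO₄)₂(s) ⇌ 3 Pb²⁺(aq) + 2 PO₄³⁻(aq)
For each mole of Pb₃(PO₄)₂ that dissolves per liter, [Pb²⁺] = 3s and [PO₄³⁻] = 2s; let s denote this solubility.
Ksp = [Pb²⁺]^3[PO₄³⁻]^2 = (3s)^3 · (2s)^2 = 108s^5
108s^5 = 2.08×10⁻⁴⁴  ⇒  s^5 = 1.93×10⁻⁴⁶
s = 7.19×10⁻¹⁰ M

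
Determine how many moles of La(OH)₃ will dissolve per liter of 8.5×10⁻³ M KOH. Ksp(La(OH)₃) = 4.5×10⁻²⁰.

7.3×10⁻¹⁴ M

La(OH)₃(s) ⇌ La³⁺(aq) + 3 OH⁻(aq)
OH⁻ is already present at 8.5×10⁻³ M. If s mol/L of La(OH)₃ dissolves, [La³⁺] = s while [OH⁻] ≈ 8.5×10⁻³ M.
Ksp = [La³⁺][OH⁻]^3 = s(8.5×10⁻³)^3
s = 4.5×10⁻²⁰ / (8.5×10⁻³)^3 = 7.3×10⁻¹⁴
s = 7.3×10⁻¹⁴ M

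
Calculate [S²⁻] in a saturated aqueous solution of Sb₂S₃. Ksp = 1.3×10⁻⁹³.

3.1×10⁻¹⁹ M

Sb₂S₃(s) ⇌ 2 Sb³⁺(aq) + 3 S²⁻(aq)
For each mole of Sb₂S₃ that dissolves per liter, [Sb³⁺] = 2s and [S²⁻] = 3s; let s denote this solubility.
Ksp = [Sb³⁺]^2[S²⁻]^3 = (2s)^2 · (3s)^3 = 108s^5 = 1.3×10⁻⁹³
s = 1.0×10⁻¹⁹ mol/L
[S²⁻] = 3s = 3.1×10⁻¹⁹ mol/L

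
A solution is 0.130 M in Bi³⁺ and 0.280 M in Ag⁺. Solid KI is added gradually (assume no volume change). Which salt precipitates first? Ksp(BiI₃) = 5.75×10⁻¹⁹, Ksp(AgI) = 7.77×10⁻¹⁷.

Precipitation begins when Q = Ksp.
For BiI₃: [I⁻] = (Ksp/[Bi³⁺])^(1/3) = 1.64×10⁻⁶ M
For AgI: [I⁻] = (Ksp/[Ag⁺]) = 2.78×10⁻¹⁶ M
The smaller threshold [I⁻] is reached first, so AgI precipitates first.

AgI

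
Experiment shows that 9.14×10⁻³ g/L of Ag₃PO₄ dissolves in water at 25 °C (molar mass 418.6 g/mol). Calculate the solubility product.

Ksp = 6.14×10⁻¹⁸

Molar solubility s = (9.14×10⁻³ g/L) / (418.6 g/mol) = 2.1835×10⁻⁵ mol/L
Ag₃PO₄(s) ⇌ 3 Ag⁺(aq) + PO₄³⁻(aq)
Call the molar solubility s, so that [Ag⁺] = 3s and [PO₄³⁻] = s.
Ksp = [Ag⁺]^3[PO₄³⁻] = (3s)^3 · s = 27s^4
Ksp = 27 × (2.1835×10⁻⁵)^4 = 6.14×10⁻¹⁸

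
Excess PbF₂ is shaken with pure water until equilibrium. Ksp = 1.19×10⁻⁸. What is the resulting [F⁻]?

PbF₂(s) ⇌ Pb²⁺(aq) + 2 F⁻(aq)
For each mole of PbF₂ that dissolves per liter, [Pb²⁺] = s and [F⁻] = 2s; let s denote this solubility.
Ksp = [Pb²⁺][F⁻]^2 = s · (2s)^2 = 4s^3 = 1.19×10⁻⁸
s = 1.44×10⁻³ mol L⁻¹
[F⁻] = 2s = 2.88×10⁻³ mol L⁻¹

2.88×10⁻³ M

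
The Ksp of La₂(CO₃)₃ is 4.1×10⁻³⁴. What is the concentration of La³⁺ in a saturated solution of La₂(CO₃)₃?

La₂(CO₃)₃(s) ⇌ 2 La³⁺(aq) + 3 CO₃²⁻(aq)
With molar solubility s: [La³⁺] = 2s, [CO₃²⁻] = 3s.
Ksp = [La³⁺]^2[CO₃²⁻]^3 = (2s)^2 · (3s)^3 = 108s^5 = 4.1×10⁻³⁴
s = 8.2×10⁻⁸ mol L⁻¹
[La³⁺] = 2s = 1.6×10⁻⁷ mol L⁻¹

1.6×10⁻⁷ M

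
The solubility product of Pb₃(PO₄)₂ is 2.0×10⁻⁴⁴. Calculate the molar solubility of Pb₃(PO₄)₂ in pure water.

7.1×10⁻¹⁰ M

Pb₃(PO₄)₂(s) ⇌ 3 Pb²⁺(aq) + 2 PO₄³⁻(aq)
If s mol/L of Pb₃(PO₄)₂ dissolves, [Pb²⁺] = 3s and [PO₄³⁻] = 2s.
Ksp = [Pb²⁺]^3[PO₄³⁻]^2 = (3s)^3 · (2s)^2 = 108s^5
108s^5 = 2.0×10⁻⁴⁴  ⇒  s^5 = 1.9×10⁻⁴⁶
s = 7.1×10⁻¹⁰ mol L⁻¹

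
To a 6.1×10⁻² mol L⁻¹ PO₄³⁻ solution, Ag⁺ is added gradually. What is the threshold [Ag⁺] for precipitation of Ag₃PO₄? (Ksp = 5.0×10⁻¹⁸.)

4.3×10⁻⁶ M

A salt starts to precipitate once the ion product Q reaches its Ksp.
Ag₃PO₄(s) ⇌ 3 Ag⁺(aq) + PO₄³⁻(aq)
Ksp = [Ag⁺]^3[PO₄³⁻] = [Ag⁺]^3(6.1×10⁻²)
[Ag⁺]^3 = 5.0×10⁻¹⁸ / (6.1×10⁻²) = 8.2×10⁻¹⁷
[Ag⁺] = 4.3×10⁻⁶ mol L⁻¹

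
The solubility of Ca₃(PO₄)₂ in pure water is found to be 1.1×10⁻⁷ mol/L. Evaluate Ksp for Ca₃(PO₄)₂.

Ksp = 1.7×10⁻³³

Ca₃(PO₄)₂(s) ⇌ 3 Ca²⁺(aq) + 2 PO₄³⁻(aq)
Let s be the molar solubility. Then [Ca²⁺] = 3s and [PO₄³⁻] = 2s.
Ksp = [Ca²⁺]^3[PO₄³⁻]^2 = (3s)^3 · (2s)^2 = 108s^5
Ksp = 108 × (1.1×10⁻⁷)^5 = 1.7×10⁻³³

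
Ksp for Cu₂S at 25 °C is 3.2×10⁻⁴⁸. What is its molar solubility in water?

9.3×10⁻¹⁷ M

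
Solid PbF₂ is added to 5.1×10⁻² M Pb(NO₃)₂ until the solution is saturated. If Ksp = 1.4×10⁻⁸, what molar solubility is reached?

2.6×10⁻⁴ M

PbF₂(s) ⇌ Pb²⁺(aq) + 2 F⁻(aq)
With Pb²⁺ already at 5.1×10⁻² M and s small, take [Pb²⁺] ≈ 5.1×10⁻² M and [F⁻] = 2s.
Ksp = [Pb²⁺][F⁻]^2 = (5.1×10⁻²)(2s)^2
(2s)^2 = 1.4×10⁻⁸ / (5.1×10⁻²) = 2.7×10⁻⁷
s = 2.6×10⁻⁴ M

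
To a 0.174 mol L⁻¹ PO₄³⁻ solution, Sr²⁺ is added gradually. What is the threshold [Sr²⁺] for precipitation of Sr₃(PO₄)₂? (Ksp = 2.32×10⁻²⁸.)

1.97×10⁻⁹ M

Precipitation begins when Q = Ksp.
Sr₃(PO₄)₂(s) ⇌ 3 Sr²⁺(aq) + 2 PO₄³⁻(aq)
Ksp = [Sr²⁺]^3[PO₄³⁻]^2 = [Sr²⁺]^3(0.174)^2
[Sr²⁺]^3 = 2.32×10⁻²⁸ / (0.174)^2 = 7.66×10⁻²⁷
[Sr²⁺] = 1.97×10⁻⁹ mol L⁻¹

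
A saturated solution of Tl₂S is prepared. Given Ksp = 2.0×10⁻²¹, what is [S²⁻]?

Tl₂S(s) ⇌ 2 Tl⁺(aq) + S²⁻(aq)
Let s be the molar solubility. Then [Tl⁺] = 2s and [S²⁻] = s.
Ksp = [Tl⁺]^2[S²⁻] = (2s)^2 · s = 4s^3 = 2.0×10⁻²¹
s = 7.9×10⁻⁸ mol/L
[S²⁻] = s = 7.9×10⁻⁸ mol/L

7.9×10⁻⁸ M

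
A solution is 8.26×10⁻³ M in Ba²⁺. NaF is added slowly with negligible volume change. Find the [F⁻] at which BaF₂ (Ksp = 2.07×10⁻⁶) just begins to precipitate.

A salt starts to precipitate once the ion product Q reaches its Ksp.
BaF₂(s) ⇌ Ba²⁺(aq) + 2 F⁻(aq)
Ksp = [Ba²⁺][F⁻]^2 = [F⁻]^2(8.26×10⁻³)
[F⁻]^2 = 2.07×10⁻⁶ / (8.26×10⁻³) = 2.51×10⁻⁴
[F⁻] = 1.58×10⁻² M

1.58×10⁻² M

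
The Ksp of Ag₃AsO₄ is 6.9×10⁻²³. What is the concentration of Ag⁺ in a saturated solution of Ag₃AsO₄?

3.8×10⁻⁶ M

Ag₃AsO₄(s) ⇌ 3 Ag⁺(aq) + AsO₄³⁻(aq)
Let s be the molar solubility. Then [Ag⁺] = 3s and [AsO₄³⁻] = s.
Ksp = [Ag⁺]^3[AsO₄³⁻] = (3s)^3 · s = 27s^4 = 6.9×10⁻²³
s = 1.3×10⁻⁶ mol/L
[Ag⁺] = 3s = 3.8×10⁻⁶ mol/L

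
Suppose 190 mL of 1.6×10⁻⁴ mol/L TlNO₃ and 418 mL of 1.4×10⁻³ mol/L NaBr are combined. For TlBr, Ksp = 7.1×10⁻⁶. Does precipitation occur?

After mixing, V = 190 mL + 418 mL = 608 mL.
[Tl⁺] = (1.6×10⁻⁴)(190)/608 = 5.0×10⁻⁵ mol/L
[Br⁻] = (1.4×10⁻³)(418)/608 = 9.6×10⁻⁴ mol/L
Q = [Tl⁺][Br⁻] = 4.8×10⁻⁸
Since Q (4.8×10⁻⁸) is less than Ksp (7.1×10⁻⁶), no TlBr precipitates.

No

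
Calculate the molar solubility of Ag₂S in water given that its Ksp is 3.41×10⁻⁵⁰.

Ag₂S(s) ⇌ 2 Ag⁺(aq) + S²⁻(aq)
For each mole of Ag₂S that dissolves per liter, [Ag⁺] = 2s and [S²⁻] = s; let s denote this solubility.
Ksp = [Ag⁺]^2[S²⁻] = (2s)^2 · s = 4s^3
4s^3 = 3.41×10⁻⁵⁰  ⇒  s^3 = 8.53×10⁻⁵¹
s = 2.04×10⁻¹⁷ M

2.04×10⁻¹⁷ M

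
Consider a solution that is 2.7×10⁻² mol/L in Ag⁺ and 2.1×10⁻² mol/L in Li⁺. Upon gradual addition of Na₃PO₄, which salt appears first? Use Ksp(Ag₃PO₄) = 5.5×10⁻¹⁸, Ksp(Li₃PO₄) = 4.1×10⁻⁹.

Ag₃PO₄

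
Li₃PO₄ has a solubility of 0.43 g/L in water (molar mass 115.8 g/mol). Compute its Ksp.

Ksp = 5.1×10⁻⁹

Convert to molarity: s = 0.43 / 115.8 = 3.713×10⁻³ mol/L
Li₃PO₄(s) ⇌ 3 Li⁺(aq) + PO₄³⁻(aq)
Let s be the molar solubility. Then [Li⁺] = 3s and [PO₄³⁻] = s.
Ksp = [Li⁺]^3[PO₄³⁻] = (3s)^3 · s = 27s^4
Ksp = 27 × (3.713×10⁻³)^4 = 5.1×10⁻⁹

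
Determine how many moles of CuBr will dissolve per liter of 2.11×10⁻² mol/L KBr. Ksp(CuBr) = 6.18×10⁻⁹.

CuBr(s) ⇌ Cu⁺(aq) + Br⁻(aq)
Br⁻ is already present at 2.11×10⁻² mol/L. If s mol/L of CuBr dissolves, [Cu⁺] = s while [Br⁻] ≈ 2.11×10⁻² mol/L.
Ksp = [Cu⁺][Br⁻] = s(2.11×10⁻²)
s = 6.18×10⁻⁹ / (2.11×10⁻²) = 2.93×10⁻⁷
s = 2.93×10⁻⁷ mol/L

2.93×10⁻⁷ M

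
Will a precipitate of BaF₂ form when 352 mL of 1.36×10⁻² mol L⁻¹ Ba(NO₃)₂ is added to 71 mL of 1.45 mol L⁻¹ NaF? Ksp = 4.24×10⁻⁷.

Yes

Total volume after mixing = 352 + 71 = 423 mL.
[Ba²⁺] = (1.36×10⁻²)(352)/423 = 1.13×10⁻² mol L⁻¹
[F⁻] = (1.45)(71)/423 = 0.243 mol L⁻¹
Q = [Ba²⁺][F⁻]^2 = 6.70×10⁻⁴
Because Q > Ksp (6.70×10⁻⁴ vs 4.24×10⁻⁷), a precipitate of BaF₂ forms.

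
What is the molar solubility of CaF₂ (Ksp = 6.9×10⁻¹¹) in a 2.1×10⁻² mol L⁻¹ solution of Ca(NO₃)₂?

CaF₂(s) ⇌ Ca²⁺(aq) + 2 F⁻(aq)
Ca²⁺ is already present at 2.1×10⁻² mol L⁻¹. If s mol/L of CaF₂ dissolves, [F⁻] = 2s while [Ca²⁺] ≈ 2.1×10⁻² mol L⁻¹.
Ksp = [Ca²⁺][F⁻]^2 = (2.1×10⁻²)(2s)^2
(2s)^2 = 6.9×10⁻¹¹ / (2.1×10⁻²) = 3.3×10⁻⁹
s = 2.9×10⁻⁵ mol L⁻¹

2.9×10⁻⁵ M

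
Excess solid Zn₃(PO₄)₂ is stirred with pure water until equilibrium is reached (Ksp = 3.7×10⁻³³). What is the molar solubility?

1.3×10⁻⁷ M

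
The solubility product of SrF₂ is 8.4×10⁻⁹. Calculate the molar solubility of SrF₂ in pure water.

SrF₂(s) ⇌ Sr²⁺(aq) + 2 F⁻(aq)
With molar solubility s: [Sr²⁺] = s, [F⁻] = 2s.
Ksp = [Sr²⁺][F⁻]^2 = s · (2s)^2 = 4s^3
4s^3 = 8.4×10⁻⁹  ⇒  s^3 = 2.1×10⁻⁹
s = (2.1×10⁻⁹)^(1/3) = 1.3×10⁻³ mol L⁻¹

1.3×10⁻³ M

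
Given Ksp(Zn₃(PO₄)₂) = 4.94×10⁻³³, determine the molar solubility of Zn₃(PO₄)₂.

Zn₃(PO₄)₂(s) ⇌ 3 Zn²⁺(aq) + 2 PO₄³⁻(aq)
Let s be the molar solubility. Then [Zn²⁺] = 3s and [PO₄³⁻] = 2s.
Ksp = [Zn²⁺]^3[PO₄³⁻]^2 = (3s)^3 · (2s)^2 = 108s^5
108s^5 = 4.94×10⁻³³  ⇒  s^5 = 4.57×10⁻³⁵
s = (4.57×10⁻³⁵)^(1/5) = 1.36×10⁻⁷ mol/L

1.36×10⁻⁷ M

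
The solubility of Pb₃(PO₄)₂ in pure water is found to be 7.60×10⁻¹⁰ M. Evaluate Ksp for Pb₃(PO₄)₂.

Ksp = 2.74×10⁻⁴⁴

Pb₃(PO₄)₂(s) ⇌ 3 Pb²⁺(aq) + 2 PO₄³⁻(aq)
Call the molar solubility s, so that [Pb²⁺] = 3s and [PO₄³⁻] = 2s.
Ksp = [Pb²⁺]^3[PO₄³⁻]^2 = (3s)^3 · (2s)^2 = 108s^5
Ksp = 108 × (7.60×10⁻¹⁰)^5 = 2.74×10⁻⁴⁴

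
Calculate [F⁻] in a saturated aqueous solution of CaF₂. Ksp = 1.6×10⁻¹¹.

3.2×10⁻⁴ M

CaF₂(s) ⇌ Ca²⁺(aq) + 2 F⁻(aq)
For each mole of CaF₂ that dissolves per liter, [Ca²⁺] = s and [F⁻] = 2s; let s denote this solubility.
Ksp = [Ca²⁺][F⁻]^2 = s · (2s)^2 = 4s^3 = 1.6×10⁻¹¹
s = 1.6×10⁻⁴ M
[F⁻] = 2s = 3.2×10⁻⁴ M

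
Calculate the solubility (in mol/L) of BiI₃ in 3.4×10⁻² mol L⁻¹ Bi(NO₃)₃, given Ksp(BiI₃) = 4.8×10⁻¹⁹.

8.1×10⁻⁷ M

BiI₃(s) ⇌ Bi³⁺(aq) + 3 I⁻(aq)
Bi³⁺ is already present at 3.4×10⁻² mol L⁻¹. If s mol/L of BiI₃ dissolves, [I⁻] = 3s while [Bi³⁺] ≈ 3.4×10⁻² mol L⁻¹.
Ksp = [Bi³⁺][I⁻]^3 = (3.4×10⁻²)(3s)^3
(3s)^3 = 4.8×10⁻¹⁹ / (3.4×10⁻²) = 1.4×10⁻¹⁷
s = 8.1×10⁻⁷ mol L⁻¹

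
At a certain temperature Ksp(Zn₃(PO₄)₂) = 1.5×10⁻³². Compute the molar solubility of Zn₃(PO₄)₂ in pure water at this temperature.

Zn₃(PO₄)₂(s) ⇌ 3 Zn²⁺(aq) + 2 PO₄³⁻(aq)
Let s be the molar solubility. Then [Zn²⁺] = 3s and [PO₄³⁻] = 2s.
Ksp = [Zn²⁺]^3[PO₄³⁻]^2 = (3s)^3 · (2s)^2 = 108s^5
108s^5 = 1.5×10⁻³²  ⇒  s^5 = 1.4×10⁻³⁴
s = 1.7×10⁻⁷ mol L⁻¹

1.7×10⁻⁷ M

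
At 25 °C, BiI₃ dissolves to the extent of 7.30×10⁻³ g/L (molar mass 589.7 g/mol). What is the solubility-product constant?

Ksp = 6.34×10⁻¹⁹

s = (7.30×10⁻³ g L⁻¹)/(589.7 g mol⁻¹) = 1.2379×10⁻⁵ M
BiI₃(s) ⇌ Bi³⁺(aq) + 3 I⁻(aq)
If s mol/L of BiI₃ dissolves, [Bi³⁺] = s and [I⁻] = 3s.
Ksp = [Bi³⁺][I⁻]^3 = s · (3s)^3 = 27s^4
Ksp = 27 × (1.2379×10⁻⁵)^4 = 6.34×10⁻¹⁹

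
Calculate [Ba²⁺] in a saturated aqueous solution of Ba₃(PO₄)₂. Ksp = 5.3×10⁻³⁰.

Ba₃(PO₄)₂(s) ⇌ 3 Ba²⁺(aq) + 2 PO₄³⁻(aq)
With molar solubility s: [Ba²⁺] = 3s, [PO₄³⁻] = 2s.
Ksp = [Ba²⁺]^3[PO₄³⁻]^2 = (3s)^3 · (2s)^2 = 108s^5 = 5.3×10⁻³⁰
s = 5.5×10⁻⁷ mol/L
[Ba²⁺] = 3s = 1.6×10⁻⁶ mol/L

1.6×10⁻⁶ M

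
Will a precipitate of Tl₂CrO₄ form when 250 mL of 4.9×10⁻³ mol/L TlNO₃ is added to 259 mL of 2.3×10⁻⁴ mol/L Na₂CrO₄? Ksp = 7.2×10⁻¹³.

Yes

After mixing, V = 250 mL + 259 mL = 509 mL.
[Tl⁺] = (4.9×10⁻³)(250)/509 = 2.4×10⁻³ mol/L
[CrO₄²⁻] = (2.3×10⁻⁴)(259)/509 = 1.2×10⁻⁴ mol/L
Q = [Tl⁺]^2[CrO₄²⁻] = 6.8×10⁻¹⁰
Q = 6.8×10⁻¹⁰ > Ksp = 7.2×10⁻¹³, so the solution is supersaturated and Tl₂CrO₄ precipitates.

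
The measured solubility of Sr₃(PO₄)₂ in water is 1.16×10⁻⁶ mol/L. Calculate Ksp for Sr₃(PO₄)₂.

Ksp = 2.27×10⁻²⁸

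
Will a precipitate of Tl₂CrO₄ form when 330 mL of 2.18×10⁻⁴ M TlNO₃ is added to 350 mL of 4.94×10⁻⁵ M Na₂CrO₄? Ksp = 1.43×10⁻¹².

Total volume after mixing = 330 + 350 = 680 mL.
[Tl⁺] = (2.18×10⁻⁴)(330)/680 = 1.06×10⁻⁴ M
[CrO₄²⁻] = (4.94×10⁻⁵)(350)/680 = 2.54×10⁻⁵ M
Q = [Tl⁺]^2[CrO₄²⁻] = 2.85×10⁻¹³
Q = 2.85×10⁻¹³ < Ksp = 1.43×10⁻¹², so the solution is unsaturated and no precipitate forms.

No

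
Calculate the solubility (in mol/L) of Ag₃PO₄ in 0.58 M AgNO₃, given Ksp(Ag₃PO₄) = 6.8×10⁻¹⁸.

3.5×10⁻¹⁷ M

Ag₃PO₄(s) ⇌ 3 Ag⁺(aq) + PO₄³⁻(aq)
With Ag⁺ already at 0.58 M and s small, take [Ag⁺] ≈ 0.58 M and [PO₄³⁻] = s.
Ksp = [Ag⁺]^3[PO₄³⁻] = (0.58)^3s
s = 6.8×10⁻¹⁸ / (0.58)^3 = 3.5×10⁻¹⁷
s = 3.5×10⁻¹⁷ M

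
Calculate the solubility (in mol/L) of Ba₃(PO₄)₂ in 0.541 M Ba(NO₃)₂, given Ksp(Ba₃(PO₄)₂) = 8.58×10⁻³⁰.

Ba₃(PO₄)₂(s) ⇌ 3 Ba²⁺(aq) + 2 PO₄³⁻(aq)
Let s be the solubility of Ba₃(PO₄)₂ here. The common ion gives [Ba²⁺] ≈ 0.541 M, and [PO₄³⁻] = 2s.
Ksp = [Ba²⁺]^3[PO₄³⁻]^2 = (0.541)^3(2s)^2
(2s)^2 = 8.58×10⁻³⁰ / (0.541)^3 = 5.42×10⁻²⁹
s = 3.68×10⁻¹⁵ M

3.68×10⁻¹⁵ M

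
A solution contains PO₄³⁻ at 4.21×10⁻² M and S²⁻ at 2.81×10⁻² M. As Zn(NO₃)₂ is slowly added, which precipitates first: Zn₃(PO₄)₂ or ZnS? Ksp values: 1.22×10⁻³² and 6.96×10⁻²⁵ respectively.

ZnS

Precipitation of each salt begins when its ion product equals Ksp.
For Zn₃(PO₄)₂: [Zn²⁺] = (Ksp/[PO₄³⁻]^2)^(1/3) = 1.90×10⁻¹⁰ M
For ZnS: [Zn²⁺] = (Ksp/[S²⁻]) = 2.48×10⁻²³ M
Since ZnS needs less Zn²⁺ to reach saturation, it precipitates first.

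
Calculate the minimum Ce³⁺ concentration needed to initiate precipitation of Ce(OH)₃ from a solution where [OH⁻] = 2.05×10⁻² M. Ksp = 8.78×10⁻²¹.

1.02×10⁻¹⁵ M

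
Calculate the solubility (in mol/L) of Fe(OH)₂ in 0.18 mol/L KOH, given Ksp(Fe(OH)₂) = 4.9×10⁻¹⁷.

1.5×10⁻¹⁵ M

Fe(OH)₂(s) ⇌ Fe²⁺(aq) + 2 OH⁻(aq)
The solution already contains OH⁻ at 0.18 mol/L. Let s be the molar solubility of Fe(OH)₂.
[OH⁻] ≈ 0.18 mol/L (common ion dominates); [Fe²⁺] = s.
Ksp = [Fe²⁺][OH⁻]^2 = s(0.18)^2
s = 4.9×10⁻¹⁷ / (0.18)^2 = 1.5×10⁻¹⁵
s = 1.5×10⁻¹⁵ mol/L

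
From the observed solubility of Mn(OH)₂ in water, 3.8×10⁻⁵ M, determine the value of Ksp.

Mn(OH)₂(s) ⇌ Mn²⁺(aq) + 2 OH⁻(aq)
For each mole of Mn(OH)₂ that dissolves per liter, [Mn²⁺] = s and [OH⁻] = 2s; let s denote this solubility.
Ksp = [Mn²⁺][OH⁻]^2 = s · (2s)^2 = 4s^3
Ksp = 4 × (3.8×10⁻⁵)^3 = 2.2×10⁻¹³

Ksp = 2.2×10⁻¹³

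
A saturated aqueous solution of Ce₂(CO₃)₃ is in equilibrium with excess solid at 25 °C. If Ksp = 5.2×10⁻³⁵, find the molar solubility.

5.5×10⁻⁸ M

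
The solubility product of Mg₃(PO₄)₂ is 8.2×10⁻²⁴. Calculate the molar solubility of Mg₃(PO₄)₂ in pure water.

9.5×10⁻⁶ M

Mg₃(PO₄)₂(s) ⇌ 3 Mg²⁺(aq) + 2 PO₄³⁻(aq)
With molar solubility s: [Mg²⁺] = 3s, [PO₄³⁻] = 2s.
Ksp = [Mg²⁺]^3[PO₄³⁻]^2 = (3s)^3 · (2s)^2 = 108s^5
108s^5 = 8.2×10⁻²⁴  ⇒  s^5 = 7.6×10⁻²⁶
Taking the 5th root, s = 9.5×10⁻⁶ mol/L.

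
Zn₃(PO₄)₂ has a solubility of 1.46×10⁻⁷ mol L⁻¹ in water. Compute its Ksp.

Zn₃(PO₄)₂(s) ⇌ 3 Zn²⁺(aq) + 2 PO₄³⁻(aq)
Call the molar solubility s, so that [Zn²⁺] = 3s and [PO₄³⁻] = 2s.
Ksp = [Zn²⁺]^3[PO₄³⁻]^2 = (3s)^3 · (2s)^2 = 108s^5
Ksp = 108 × (1.46×10⁻⁷)^5 = 7.16×10⁻³³

Ksp = 7.16×10⁻³³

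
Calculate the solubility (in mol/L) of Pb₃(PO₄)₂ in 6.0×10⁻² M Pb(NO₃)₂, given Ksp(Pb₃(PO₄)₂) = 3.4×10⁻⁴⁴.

Pb₃(PO₄)₂(s) ⇌ 3 Pb²⁺(aq) + 2 PO₄³⁻(aq)
Pb²⁺ is already present at 6.0×10⁻² M. If s mol/L of Pb₃(PO₄)₂ dissolves, [PO₄³⁻] = 2s while [Pb²⁺] ≈ 6.0×10⁻² M.
Ksp = [Pb²⁺]^3[PO₄³⁻]^2 = (6.0×10⁻²)^3(2s)^2
(2s)^2 = 3.4×10⁻⁴⁴ / (6.0×10⁻²)^3 = 1.6×10⁻⁴⁰
s = 6.3×10⁻²¹ M

6.3×10⁻²¹ M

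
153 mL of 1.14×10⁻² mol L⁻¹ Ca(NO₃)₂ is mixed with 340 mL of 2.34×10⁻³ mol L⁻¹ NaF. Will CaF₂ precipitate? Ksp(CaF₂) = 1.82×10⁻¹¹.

Yes

Total volume after mixing = 153 + 340 = 493 mL.
[Ca²⁺] = (1.14×10⁻²)(153)/493 = 3.54×10⁻³ mol L⁻¹
[F⁻] = (2.34×10⁻³)(340)/493 = 1.61×10⁻³ mol L⁻¹
Q = [Ca²⁺][F⁻]^2 = 9.21×10⁻⁹
Because Q > Ksp (9.21×10⁻⁹ vs 1.82×10⁻¹¹), a precipitate of CaF₂ forms.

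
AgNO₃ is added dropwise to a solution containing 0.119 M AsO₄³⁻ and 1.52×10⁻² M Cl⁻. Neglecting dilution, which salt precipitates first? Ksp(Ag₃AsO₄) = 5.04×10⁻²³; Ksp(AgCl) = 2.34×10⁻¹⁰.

The threshold for precipitation is Q = Ksp.
For Ag₃AsO₄: [Ag⁺] = (Ksp/[AsO₄³⁻])^(1/3) = 7.51×10⁻⁸ M
For AgCl: [Ag⁺] = (Ksp/[Cl⁻]) = 1.54×10⁻⁸ M
Since AgCl needs less Ag⁺ to reach saturation, it precipitates first.

AgCl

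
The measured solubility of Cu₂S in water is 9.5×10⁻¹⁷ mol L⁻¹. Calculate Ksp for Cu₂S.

Ksp = 3.4×10⁻⁴⁸

Cu₂S(s) ⇌ 2 Cu⁺(aq) + S²⁻(aq)
If s mol/L of Cu₂S dissolves, [Cu⁺] = 2s and [S²⁻] = s.
Ksp = [Cu⁺]^2[S²⁻] = (2s)^2 · s = 4s^3
Ksp = 4 × (9.5×10⁻¹⁷)^3 = 3.4×10⁻⁴⁸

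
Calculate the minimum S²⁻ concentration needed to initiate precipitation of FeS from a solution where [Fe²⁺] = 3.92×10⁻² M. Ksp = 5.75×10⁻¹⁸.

The threshold for precipitation is Q = Ksp.
FeS(s) ⇌ Fe²⁺(aq) + S²⁻(aq)
Ksp = [Fe²⁺][S²⁻] = [S²⁻](3.92×10⁻²)
[S²⁻] = 5.75×10⁻¹⁸ / (3.92×10⁻²) = 1.47×10⁻¹⁶
[S²⁻] = 1.47×10⁻¹⁶ M

1.47×10⁻¹⁶ M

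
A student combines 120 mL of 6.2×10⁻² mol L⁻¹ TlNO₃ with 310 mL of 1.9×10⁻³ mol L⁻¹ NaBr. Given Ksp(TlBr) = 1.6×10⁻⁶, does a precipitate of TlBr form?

Yes

The combined volume is 430 mL.
[Tl⁺] = (6.2×10⁻²)(120)/430 = 1.7×10⁻² mol L⁻¹
[Br⁻] = (1.9×10⁻³)(310)/430 = 1.4×10⁻³ mol L⁻¹
Q = [Tl⁺][Br⁻] = 2.4×10⁻⁵
Since Q (2.4×10⁻⁵) exceeds Ksp (1.6×10⁻⁶), TlBr will precipitate.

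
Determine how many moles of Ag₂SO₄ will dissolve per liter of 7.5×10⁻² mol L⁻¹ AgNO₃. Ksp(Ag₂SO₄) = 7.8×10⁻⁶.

1.4×10⁻³ M

Ag₂SO₄(s) ⇌ 2 Ag⁺(aq) + SO₄²⁻(aq)
The solution already contains Ag⁺ at 7.5×10⁻² mol L⁻¹. Let s be the molar solubility of Ag₂SO₄.
[Ag⁺] ≈ 7.5×10⁻² mol L⁻¹ (common ion dominates); [SO₄²⁻] = s.
Ksp = [Ag⁺]^2[SO₄²⁻] = (7.5×10⁻²)^2s
s = 7.8×10⁻⁶ / (7.5×10⁻²)^2 = 1.4×10⁻³
s = 1.4×10⁻³ mol L⁻¹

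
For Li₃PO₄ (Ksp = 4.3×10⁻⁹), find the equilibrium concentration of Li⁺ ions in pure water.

Li₃PO₄(s) ⇌ 3 Li⁺(aq) + PO₄³⁻(aq)
With molar solubility s: [Li⁺] = 3s, [PO₄³⁻] = s.
Ksp = [Li⁺]^3[PO₄³⁻] = (3s)^3 · s = 27s^4 = 4.3×10⁻⁹
s = 3.6×10⁻³ mol L⁻¹
[Li⁺] = 3s = 1.1×10⁻² mol L⁻¹

1.1×10⁻² M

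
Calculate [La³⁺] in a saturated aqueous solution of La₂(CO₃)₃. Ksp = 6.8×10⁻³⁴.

La₂(CO₃)₃(s) ⇌ 2 La³⁺(aq) + 3 CO₃²⁻(aq)
Let s be the molar solubility. Then [La³⁺] = 2s and [CO₃²⁻] = 3s.
Ksp = [La³⁺]^2[CO₃²⁻]^3 = (2s)^2 · (3s)^3 = 108s^5 = 6.8×10⁻³⁴
s = 9.1×10⁻⁸ mol L⁻¹
[La³⁺] = 2s = 1.8×10⁻⁷ mol L⁻¹

1.8×10⁻⁷ M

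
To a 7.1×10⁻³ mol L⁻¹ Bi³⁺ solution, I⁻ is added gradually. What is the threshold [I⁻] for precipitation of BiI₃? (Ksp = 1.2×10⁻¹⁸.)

Precipitation of each salt begins when its ion product equals Ksp.
BiI₃(s) ⇌ Bi³⁺(aq) + 3 I⁻(aq)
Ksp = [Bi³⁺][I⁻]^3 = [I⁻]^3(7.1×10⁻³)
[I⁻]^3 = 1.2×10⁻¹⁸ / (7.1×10⁻³) = 1.7×10⁻¹⁶
[I⁻] = 5.5×10⁻⁶ mol L⁻¹

5.5×10⁻⁶ M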